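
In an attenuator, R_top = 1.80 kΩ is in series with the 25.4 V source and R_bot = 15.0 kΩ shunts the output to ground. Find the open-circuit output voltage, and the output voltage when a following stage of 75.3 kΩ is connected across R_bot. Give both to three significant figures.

Unloaded: 22.7 V; loaded: 22.2 V

Open-circuit: V = 25.4 × 15.0/(1.80 + 15.0) = 22.7 V.
With the load, R_bot becomes R_bot‖R_L = 12.51 kΩ, so V = 25.4 × 12.51/14.31 = 22.2 V.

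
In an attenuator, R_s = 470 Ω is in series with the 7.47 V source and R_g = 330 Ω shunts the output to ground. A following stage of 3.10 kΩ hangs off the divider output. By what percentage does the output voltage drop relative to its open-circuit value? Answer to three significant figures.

5.89 %

The divider's output (Thévenin) resistance is R_s‖R_g = 193.9 Ω.
Fractional drop under load = R_th/(R_th + R_L) = 193.9 / (193.9 + 3100) = 0.05886.
So the output falls by 5.89 %.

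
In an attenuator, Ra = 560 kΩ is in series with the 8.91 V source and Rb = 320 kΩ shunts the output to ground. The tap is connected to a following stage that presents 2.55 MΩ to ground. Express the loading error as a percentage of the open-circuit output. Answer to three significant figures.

7.40 %

The divider's output (Thévenin) resistance is Ra‖Rb = 203.6 kΩ.
Fractional drop under load = R_th/(R_th + R_L) = 203.6 / (203.6 + 2550) = 0.07395.
So the output falls by 7.40 %.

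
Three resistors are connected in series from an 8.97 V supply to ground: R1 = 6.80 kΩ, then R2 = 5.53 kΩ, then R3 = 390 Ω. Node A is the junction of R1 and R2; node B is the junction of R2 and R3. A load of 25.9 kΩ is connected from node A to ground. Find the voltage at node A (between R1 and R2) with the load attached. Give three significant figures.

Below node A the series string R2+R3 = 5920 Ω sits in parallel with the 25900 Ω load: 4819 Ω.
V_A = 8.97 × 4819/(6800 + 4819) = 3.72 V.

V ≈ 3.72 V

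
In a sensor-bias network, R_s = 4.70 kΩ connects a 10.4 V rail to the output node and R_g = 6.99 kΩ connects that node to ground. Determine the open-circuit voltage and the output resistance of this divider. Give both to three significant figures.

V_th = 6.22 V, R_th = 2.81 kΩ

V_th is the open-circuit tap voltage: 10.4 × 6.99/(4.70 + 6.99) = 6.22 V.
With the supply zeroed, R_s and R_g appear in parallel from the tap: R_th = R_s‖R_g = (4.70 × 6.99)/11.69 = 2.81 kΩ.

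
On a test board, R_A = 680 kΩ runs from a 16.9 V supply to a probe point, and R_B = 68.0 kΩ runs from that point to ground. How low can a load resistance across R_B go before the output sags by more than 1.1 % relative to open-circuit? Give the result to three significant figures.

R_L(min) ≈ 5.56 MΩ

Output resistance R_th = R_A‖R_B = (680 × 68.0)/748.0 = 61.82 kΩ.
The fractional drop is R_th/(R_th + R_L); requiring this ≤ 0.0110 gives R_L ≥ R_th(1/0.0110 − 1) = 61.82 × 89.91 = 5.56 MΩ.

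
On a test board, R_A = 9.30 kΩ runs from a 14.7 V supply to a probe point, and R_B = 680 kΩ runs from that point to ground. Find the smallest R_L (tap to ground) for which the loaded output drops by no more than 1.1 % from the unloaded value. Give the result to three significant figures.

R_L(min) ≈ 825 kΩ

Output resistance R_th = R_A‖R_B = (9.30 × 680)/689.3 = 9.175 kΩ.
The fractional drop is R_th/(R_th + R_L); requiring this ≤ 0.0110 gives R_L ≥ R_th(1/0.0110 − 1) = 9.175 × 89.91 = 825 kΩ.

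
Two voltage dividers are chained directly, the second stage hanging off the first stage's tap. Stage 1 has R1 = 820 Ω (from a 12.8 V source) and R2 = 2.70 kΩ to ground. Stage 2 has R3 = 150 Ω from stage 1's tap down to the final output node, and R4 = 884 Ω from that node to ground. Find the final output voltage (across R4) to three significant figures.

V_out ≈ 5.22 V

Stage 2 presents R3+R4 = 1034 Ω as a load on stage 1's tap.
Stage 1's lower leg becomes R2‖(R3+R4) = 747.7 Ω, so V_mid = 12.8 × 747.7/1568 = 6.105 V.
Stage 2 is itself unloaded: V_out = V_mid × R4/(R3+R4) = 6.105 × 884/1034 = 5.22 V.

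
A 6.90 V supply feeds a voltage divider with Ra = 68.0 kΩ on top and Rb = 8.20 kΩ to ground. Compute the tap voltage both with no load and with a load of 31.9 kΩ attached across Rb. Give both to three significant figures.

Open-circuit: V = 6.90 × 8.20/(68.0 + 8.20) = 0.743 V.
With the load, Rb becomes Rb‖R_L = 6.523 kΩ, so V = 6.90 × 6.523/74.52 = 0.604 V.

Unloaded: 0.743 V; loaded: 0.604 V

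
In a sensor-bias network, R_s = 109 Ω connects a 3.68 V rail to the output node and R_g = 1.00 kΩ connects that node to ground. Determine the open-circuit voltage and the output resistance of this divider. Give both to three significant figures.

V_th is the open-circuit tap voltage: 3.68 × 1000/(109 + 1000) = 3.32 V.
With the supply zeroed, R_s and R_g appear in parallel from the tap: R_th = R_s‖R_g = (109 × 1000)/1109 = 98.3 Ω.

V_th = 3.32 V, R_th = 98.3 Ω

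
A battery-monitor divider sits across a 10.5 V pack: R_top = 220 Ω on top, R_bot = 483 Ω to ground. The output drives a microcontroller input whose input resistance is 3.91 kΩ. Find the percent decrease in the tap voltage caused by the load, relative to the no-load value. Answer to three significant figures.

3.72 %

The divider's output (Thévenin) resistance is R_top‖R_bot = 151.2 Ω.
Fractional drop under load = R_th/(R_th + R_L) = 151.2 / (151.2 + 3910) = 0.03722.
So the output falls by 3.72 %.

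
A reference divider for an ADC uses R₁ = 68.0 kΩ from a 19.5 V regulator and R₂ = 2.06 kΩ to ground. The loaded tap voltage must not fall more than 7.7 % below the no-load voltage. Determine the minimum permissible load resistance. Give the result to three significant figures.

Output resistance R_th = R₁‖R₂ = (68.0 × 2.06)/70.06 = 1.999 kΩ.
The fractional drop is R_th/(R_th + R_L); requiring this ≤ 0.0770 gives R_L ≥ R_th(1/0.0770 − 1) = 1.999 × 11.99 = 24.0 kΩ.

R_L(min) ≈ 24.0 kΩ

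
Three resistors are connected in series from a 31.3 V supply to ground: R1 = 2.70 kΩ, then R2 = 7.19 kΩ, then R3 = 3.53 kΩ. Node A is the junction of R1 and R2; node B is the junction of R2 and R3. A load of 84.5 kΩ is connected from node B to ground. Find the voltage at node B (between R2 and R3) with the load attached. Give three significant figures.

V ≈ 7.99 V

At node B, R3 is in parallel with the load: R3‖R_L = 3.388 kΩ.
Below node A the resistance is R2 + (R3‖R_L) = 10.58 kΩ, so V_A = 31.3 × 10.58/13.28 = 24.94 V.
Then V_B = V_A × (R3‖R_L)/(R2 + R3‖R_L) = 24.94 × 3.388/10.58 = 7.99 V.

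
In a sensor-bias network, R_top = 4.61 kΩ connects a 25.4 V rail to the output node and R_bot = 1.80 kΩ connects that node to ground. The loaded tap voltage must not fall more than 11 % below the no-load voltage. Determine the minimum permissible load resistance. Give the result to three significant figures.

R_L(min) ≈ 10.5 kΩ

Output resistance R_th = R_top‖R_bot = (4.61 × 1.80)/6.410 = 1.295 kΩ.
The fractional drop is R_th/(R_th + R_L); requiring this ≤ 0.110 gives R_L ≥ R_th(1/0.110 − 1) = 1.295 × 8.091 = 10.5 kΩ.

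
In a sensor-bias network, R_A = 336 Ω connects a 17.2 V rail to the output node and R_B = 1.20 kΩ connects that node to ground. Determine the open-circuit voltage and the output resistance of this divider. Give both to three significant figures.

V_th = 13.4 V, R_th = 262 Ω

V_th is the open-circuit tap voltage: 17.2 × 1200/(336 + 1200) = 13.4 V.
With the supply zeroed, R_A and R_B appear in parallel from the tap: R_th = R_A‖R_B = (336 × 1200)/1536 = 262 Ω.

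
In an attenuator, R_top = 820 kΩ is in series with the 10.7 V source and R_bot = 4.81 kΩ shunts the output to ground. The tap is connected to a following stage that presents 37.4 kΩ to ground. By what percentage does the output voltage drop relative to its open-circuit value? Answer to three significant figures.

Unloaded V = 10.7 × 4.81/824.8 = 0.062399 V.
Loaded: R_bot‖R_L = 4.262 kΩ, giving V = 10.7 × 4.262/824.3 = 0.055325 V.
Drop = (0.062399 − 0.055325) / 0.062399 = 11.3 %.

11.3 %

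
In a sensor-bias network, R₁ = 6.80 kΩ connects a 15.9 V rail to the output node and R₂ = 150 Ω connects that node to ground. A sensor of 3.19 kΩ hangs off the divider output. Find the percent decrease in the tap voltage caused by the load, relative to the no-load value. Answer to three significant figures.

4.40 %

The divider's output (Thévenin) resistance is R₁‖R₂ = 146.8 Ω.
Fractional drop under load = R_th/(R_th + R_L) = 146.8 / (146.8 + 3190) = 0.04398.
So the output falls by 4.40 %.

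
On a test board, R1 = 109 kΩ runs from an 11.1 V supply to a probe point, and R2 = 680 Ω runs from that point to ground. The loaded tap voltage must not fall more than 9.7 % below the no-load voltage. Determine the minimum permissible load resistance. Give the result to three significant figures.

R_L(min) ≈ 6.29 kΩ

Output resistance R_th = R1‖R2 = (109000 × 680)/109700 = 675.8 Ω.
The fractional drop is R_th/(R_th + R_L); requiring this ≤ 0.0970 gives R_L ≥ R_th(1/0.0970 − 1) = 675.8 × 9.309 = 6.29 kΩ.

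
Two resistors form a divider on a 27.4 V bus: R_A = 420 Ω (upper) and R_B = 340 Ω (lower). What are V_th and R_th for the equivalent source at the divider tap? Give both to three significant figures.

V_th = 12.3 V, R_th = 188 Ω

V_th is the open-circuit tap voltage: 27.4 × 340/(420 + 340) = 12.3 V.
With the supply zeroed, R_A and R_B appear in parallel from the tap: R_th = R_A‖R_B = (420 × 340)/760.0 = 188 Ω.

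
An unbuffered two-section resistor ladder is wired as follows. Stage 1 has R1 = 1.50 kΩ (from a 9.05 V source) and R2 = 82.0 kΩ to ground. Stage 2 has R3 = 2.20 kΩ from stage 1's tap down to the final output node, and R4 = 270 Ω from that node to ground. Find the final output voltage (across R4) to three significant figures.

Stage 2 presents R3+R4 = 2470 Ω as a load on stage 1's tap.
Stage 1's lower leg becomes R2‖(R3+R4) = 2398 Ω, so V_mid = 9.05 × 2398/3898 = 5.567 V.
Stage 2 is itself unloaded: V_out = V_mid × R4/(R3+R4) = 5.567 × 270/2470 = 0.609 V.

V_out ≈ 0.609 V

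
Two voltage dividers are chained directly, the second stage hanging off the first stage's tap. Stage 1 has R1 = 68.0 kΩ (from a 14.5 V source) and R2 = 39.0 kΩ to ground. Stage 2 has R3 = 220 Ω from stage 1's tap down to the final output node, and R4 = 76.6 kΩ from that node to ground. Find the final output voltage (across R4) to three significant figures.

Stage 2 presents R3+R4 = 76820 Ω as a load on stage 1's tap.
Stage 1's lower leg becomes R2‖(R3+R4) = 25870 Ω, so V_mid = 14.5 × 25870/93870 = 3.996 V.
Stage 2 is itself unloaded: V_out = V_mid × R4/(R3+R4) = 3.996 × 76600/76820 = 3.98 V.

V_out ≈ 3.98 V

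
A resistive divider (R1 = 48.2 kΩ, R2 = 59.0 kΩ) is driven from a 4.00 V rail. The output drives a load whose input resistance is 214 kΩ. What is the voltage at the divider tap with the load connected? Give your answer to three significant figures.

V_out ≈ 1.96 V

The load sits in parallel with R2: R2‖R_L = (59.0 × 214) / (59.0 + 214) = 46.25 kΩ.
V_out = 4.00 × 46.25 / (48.2 + 46.25) = 4.00 × 46.25/94.45 = 1.96 V.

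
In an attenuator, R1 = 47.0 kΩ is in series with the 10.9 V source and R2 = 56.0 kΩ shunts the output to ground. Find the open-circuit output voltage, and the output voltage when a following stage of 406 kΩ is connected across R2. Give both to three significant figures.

Open-circuit: V = 10.9 × 56.0/(47.0 + 56.0) = 5.93 V.
With the load, R2 becomes R2‖R_L = 49.21 kΩ, so V = 10.9 × 49.21/96.21 = 5.58 V.

Unloaded: 5.93 V; loaded: 5.58 V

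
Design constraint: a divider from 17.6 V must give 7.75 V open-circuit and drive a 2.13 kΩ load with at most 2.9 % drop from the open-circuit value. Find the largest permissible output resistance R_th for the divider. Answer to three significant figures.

Loading drop = R_th/(R_th + R_L) ≤ 0.0290, so R_th ≤ R_L · ε/(1−ε) = 2.13 kΩ × 0.0290/0.9710 = 63.6 Ω.
(Any R1, R2 with R2/(R1+R2) = 0.440 and R1‖R2 ≤ 63.6 Ω will meet the spec.)

R_th ≤ 63.6 Ω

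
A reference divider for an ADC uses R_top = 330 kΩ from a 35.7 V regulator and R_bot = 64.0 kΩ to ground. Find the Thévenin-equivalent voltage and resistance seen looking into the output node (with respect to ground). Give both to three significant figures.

V_th = 5.80 V, R_th = 53.6 kΩ

V_th is the open-circuit tap voltage: 35.7 × 64.0/(330 + 64.0) = 5.80 V.
With the supply zeroed, R_top and R_bot appear in parallel from the tap: R_th = R_top‖R_bot = (330 × 64.0)/394.0 = 53.6 kΩ.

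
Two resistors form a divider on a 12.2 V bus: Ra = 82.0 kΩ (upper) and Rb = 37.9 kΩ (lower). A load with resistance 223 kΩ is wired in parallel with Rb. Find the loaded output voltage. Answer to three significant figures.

V_out ≈ 3.45 V

The load sits in parallel with Rb: Rb‖R_L = (37.9 × 223) / (37.9 + 223) = 32.39 kΩ.
V_out = 12.2 × 32.39 / (82.0 + 32.39) = 12.2 × 32.39/114.4 = 3.45 V.
(Unloaded it would have been 3.86 V.)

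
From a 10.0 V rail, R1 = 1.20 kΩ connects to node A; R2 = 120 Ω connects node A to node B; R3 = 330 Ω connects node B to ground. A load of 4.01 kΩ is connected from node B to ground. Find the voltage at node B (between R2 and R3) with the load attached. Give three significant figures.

At node B, R3 is in parallel with the load: R3‖R_L = 304.9 Ω.
Below node A the resistance is R2 + (R3‖R_L) = 424.9 Ω, so V_A = 10.0 × 424.9/1625 = 2.615 V.
Then V_B = V_A × (R3‖R_L)/(R2 + R3‖R_L) = 2.615 × 304.9/424.9 = 1.88 V.

V ≈ 1.88 V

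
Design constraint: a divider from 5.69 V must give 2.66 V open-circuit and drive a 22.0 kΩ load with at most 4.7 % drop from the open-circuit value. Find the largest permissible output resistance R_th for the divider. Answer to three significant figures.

Loading drop = R_th/(R_th + R_L) ≤ 0.0470, so R_th ≤ R_L · ε/(1−ε) = 22.0 kΩ × 0.0470/0.9530 = 1.08 kΩ.

R_th ≤ 1.08 kΩ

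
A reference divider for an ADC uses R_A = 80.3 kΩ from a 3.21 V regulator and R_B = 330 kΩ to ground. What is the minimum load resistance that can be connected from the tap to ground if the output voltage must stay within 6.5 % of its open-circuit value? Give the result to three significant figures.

Output resistance R_th = R_A‖R_B = (80.3 × 330)/410.3 = 64.58 kΩ.
The fractional drop is R_th/(R_th + R_L); requiring this ≤ 0.0650 gives R_L ≥ R_th(1/0.0650 − 1) = 64.58 × 14.38 = 929 kΩ.

R_L(min) ≈ 929 kΩ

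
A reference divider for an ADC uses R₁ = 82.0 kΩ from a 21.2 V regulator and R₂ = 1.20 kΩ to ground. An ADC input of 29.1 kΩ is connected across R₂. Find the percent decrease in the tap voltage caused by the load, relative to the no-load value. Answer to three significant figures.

The divider's output (Thévenin) resistance is R₁‖R₂ = 1.183 kΩ.
Fractional drop under load = R_th/(R_th + R_L) = 1.183 / (1.183 + 29.1) = 0.03906.
So the output falls by 3.91 %.

3.91 %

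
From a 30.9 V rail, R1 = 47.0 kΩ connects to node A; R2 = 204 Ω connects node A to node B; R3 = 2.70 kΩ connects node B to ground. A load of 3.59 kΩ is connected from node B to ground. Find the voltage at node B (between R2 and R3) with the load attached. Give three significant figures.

V ≈ 0.977 V

At node B, R3 is in parallel with the load: R3‖R_L = 1541 Ω.
Below node A the resistance is R2 + (R3‖R_L) = 1745 Ω, so V_A = 30.9 × 1745/48750 = 1.106 V.
Then V_B = V_A × (R3‖R_L)/(R2 + R3‖R_L) = 1.106 × 1541/1745 = 0.977 V.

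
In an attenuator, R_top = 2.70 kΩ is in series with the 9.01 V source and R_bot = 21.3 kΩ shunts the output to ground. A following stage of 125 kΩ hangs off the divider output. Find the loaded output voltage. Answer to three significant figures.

The load sits in parallel with R_bot: R_bot‖R_L = (21.3 × 125) / (21.3 + 125) = 18.20 kΩ.
V_out = 9.01 × 18.20 / (2.70 + 18.20) = 9.01 × 18.20/20.90 = 7.85 V.
(Unloaded it would have been 8.00 V.)

V_out ≈ 7.85 V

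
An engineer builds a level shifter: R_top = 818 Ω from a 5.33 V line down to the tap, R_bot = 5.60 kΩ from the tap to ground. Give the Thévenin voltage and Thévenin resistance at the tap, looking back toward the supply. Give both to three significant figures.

V_th = 4.65 V, R_th = 714 Ω

V_th is the open-circuit tap voltage: 5.33 × 5600/(818 + 5600) = 4.65 V.
With the supply zeroed, R_top and R_bot appear in parallel from the tap: R_th = R_top‖R_bot = (818 × 5600)/6418 = 714 Ω.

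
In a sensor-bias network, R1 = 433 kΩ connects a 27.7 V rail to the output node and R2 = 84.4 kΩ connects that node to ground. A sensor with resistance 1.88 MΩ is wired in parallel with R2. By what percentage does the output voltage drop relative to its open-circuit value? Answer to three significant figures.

The divider's output (Thévenin) resistance is R1‖R2 = 70.63 kΩ.
Fractional drop under load = R_th/(R_th + R_L) = 70.63 / (70.63 + 1880) = 0.03621.
So the output falls by 3.62 %.

3.62 %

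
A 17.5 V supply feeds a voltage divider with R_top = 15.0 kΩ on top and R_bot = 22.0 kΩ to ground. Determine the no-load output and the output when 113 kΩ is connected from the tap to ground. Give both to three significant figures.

Unloaded: 10.4 V; loaded: 9.64 V

Open-circuit: V = 17.5 × 22.0/(15.0 + 22.0) = 10.4 V.
With the load, R_bot becomes R_bot‖R_L = 18.41 kΩ, so V = 17.5 × 18.41/33.41 = 9.64 V.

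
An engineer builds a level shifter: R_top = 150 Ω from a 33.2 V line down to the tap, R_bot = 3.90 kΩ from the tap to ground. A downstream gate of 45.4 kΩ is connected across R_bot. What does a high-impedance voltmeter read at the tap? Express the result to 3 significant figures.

V_out ≈ 31.9 V

The load sits in parallel with R_bot: R_bot‖R_L = (3900 × 45400) / (3900 + 45400) = 3591 Ω.
V_out = 33.2 × 3591 / (150 + 3591) = 33.2 × 3591/3741 = 31.9 V.
(Unloaded it would have been 32.0 V.)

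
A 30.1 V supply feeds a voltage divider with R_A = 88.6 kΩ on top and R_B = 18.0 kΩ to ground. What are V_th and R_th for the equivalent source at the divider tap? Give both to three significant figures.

V_th = 5.08 V, R_th = 15.0 kΩ

V_th is the open-circuit tap voltage: 30.1 × 18.0/(88.6 + 18.0) = 5.08 V.
With the supply zeroed, R_A and R_B appear in parallel from the tap: R_th = R_A‖R_B = (88.6 × 18.0)/106.6 = 15.0 kΩ.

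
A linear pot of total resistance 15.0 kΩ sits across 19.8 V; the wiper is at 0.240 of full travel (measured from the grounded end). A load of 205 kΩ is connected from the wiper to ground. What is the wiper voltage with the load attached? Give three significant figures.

The wiper splits the pot into (1−α)R = 11.40 kΩ above and αR = 3.600 kΩ below.
Lower section ‖ load = 3.538 kΩ.
V_wiper = 19.8 × 3.538/(11.40 + 3.538) = 4.69 V.

V ≈ 4.69 V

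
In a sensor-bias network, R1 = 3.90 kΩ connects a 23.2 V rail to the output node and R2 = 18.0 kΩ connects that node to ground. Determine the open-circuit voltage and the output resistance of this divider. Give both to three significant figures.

V_th = 19.1 V, R_th = 3.21 kΩ

V_th is the open-circuit tap voltage: 23.2 × 18.0/(3.90 + 18.0) = 19.1 V.
With the supply zeroed, R1 and R2 appear in parallel from the tap: R_th = R1‖R2 = (3.90 × 18.0)/21.90 = 3.21 kΩ.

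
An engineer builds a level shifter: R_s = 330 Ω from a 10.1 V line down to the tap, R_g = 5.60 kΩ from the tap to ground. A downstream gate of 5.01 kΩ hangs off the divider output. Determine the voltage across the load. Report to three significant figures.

The load sits in parallel with R_g: R_g‖R_L = (5600 × 5010) / (5600 + 5010) = 2644 Ω.
V_out = 10.1 × 2644 / (330 + 2644) = 10.1 × 2644/2974 = 8.98 V.

V_out ≈ 8.98 V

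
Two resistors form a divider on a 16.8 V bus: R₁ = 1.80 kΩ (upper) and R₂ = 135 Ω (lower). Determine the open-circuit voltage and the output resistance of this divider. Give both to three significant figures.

V_th = 1.17 V, R_th = 126 Ω

V_th is the open-circuit tap voltage: 16.8 × 135/(1800 + 135) = 1.17 V.
With the supply zeroed, R₁ and R₂ appear in parallel from the tap: R_th = R₁‖R₂ = (1800 × 135)/1935 = 126 Ω.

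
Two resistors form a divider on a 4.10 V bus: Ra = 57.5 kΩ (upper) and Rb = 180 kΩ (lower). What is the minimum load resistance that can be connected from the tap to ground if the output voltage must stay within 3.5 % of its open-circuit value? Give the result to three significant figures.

R_L(min) ≈ 1.20 MΩ

Output resistance R_th = Ra‖Rb = (57.5 × 180)/237.5 = 43.58 kΩ.
The fractional drop is R_th/(R_th + R_L); requiring this ≤ 0.0350 gives R_L ≥ R_th(1/0.0350 − 1) = 43.58 × 27.57 = 1.20 MΩ.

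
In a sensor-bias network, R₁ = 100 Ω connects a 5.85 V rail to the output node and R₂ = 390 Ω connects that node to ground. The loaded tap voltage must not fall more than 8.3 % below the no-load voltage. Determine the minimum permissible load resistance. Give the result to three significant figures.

R_L(min) ≈ 879 Ω

Output resistance R_th = R₁‖R₂ = (100 × 390)/490.0 = 79.59 Ω.
The fractional drop is R_th/(R_th + R_L); requiring this ≤ 0.0830 gives R_L ≥ R_th(1/0.0830 − 1) = 79.59 × 11.05 = 879 Ω.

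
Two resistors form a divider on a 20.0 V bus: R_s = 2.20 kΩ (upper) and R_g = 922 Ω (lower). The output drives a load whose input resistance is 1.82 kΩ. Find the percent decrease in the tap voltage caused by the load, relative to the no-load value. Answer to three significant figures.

Unloaded V = 20.0 × 922/3122 = 5.906 V.
Loaded: R_g‖R_L = 612.0 Ω, giving V = 20.0 × 612.0/2812 = 4.353 V.
Drop = (5.906 − 4.353) / 5.906 = 26.3 %.

26.3 %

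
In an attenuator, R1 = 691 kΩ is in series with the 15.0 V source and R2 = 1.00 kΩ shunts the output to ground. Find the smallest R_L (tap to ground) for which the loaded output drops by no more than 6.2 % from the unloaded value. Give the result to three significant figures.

R_L(min) ≈ 15.1 kΩ

Output resistance R_th = R1‖R2 = (691000 × 1000)/692000 = 998.6 Ω.
The fractional drop is R_th/(R_th + R_L); requiring this ≤ 0.0620 gives R_L ≥ R_th(1/0.0620 − 1) = 998.6 × 15.13 = 15.1 kΩ.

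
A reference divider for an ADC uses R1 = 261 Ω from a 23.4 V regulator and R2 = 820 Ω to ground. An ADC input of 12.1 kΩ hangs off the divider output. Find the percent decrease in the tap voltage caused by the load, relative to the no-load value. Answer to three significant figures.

The divider's output (Thévenin) resistance is R1‖R2 = 198.0 Ω.
Fractional drop under load = R_th/(R_th + R_L) = 198.0 / (198.0 + 12100) = 0.01610.
So the output falls by 1.61 %.

1.61 %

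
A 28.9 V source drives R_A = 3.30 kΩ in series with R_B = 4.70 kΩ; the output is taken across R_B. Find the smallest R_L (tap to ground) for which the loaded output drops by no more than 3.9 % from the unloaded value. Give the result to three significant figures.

Output resistance R_th = R_A‖R_B = (3.30 × 4.70)/8.000 = 1.939 kΩ.
The fractional drop is R_th/(R_th + R_L); requiring this ≤ 0.0390 gives R_L ≥ R_th(1/0.0390 − 1) = 1.939 × 24.64 = 47.8 kΩ.

R_L(min) ≈ 47.8 kΩ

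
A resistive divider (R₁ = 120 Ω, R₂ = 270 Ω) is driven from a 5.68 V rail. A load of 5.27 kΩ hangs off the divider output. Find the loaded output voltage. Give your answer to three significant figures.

V_out ≈ 3.87 V

The load sits in parallel with R₂: R₂‖R_L = (270 × 5270) / (270 + 5270) = 256.8 Ω.
V_out = 5.68 × 256.8 / (120 + 256.8) = 5.68 × 256.8/376.8 = 3.87 V.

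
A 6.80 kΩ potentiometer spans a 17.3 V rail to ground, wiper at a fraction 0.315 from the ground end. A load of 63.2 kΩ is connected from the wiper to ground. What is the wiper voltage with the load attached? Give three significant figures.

V ≈ 5.33 V

The wiper splits the pot into (1−α)R = 4.658 kΩ above and αR = 2.142 kΩ below.
Lower section ‖ load = 2.072 kΩ.
V_wiper = 17.3 × 2.072/(4.658 + 2.072) = 5.33 V.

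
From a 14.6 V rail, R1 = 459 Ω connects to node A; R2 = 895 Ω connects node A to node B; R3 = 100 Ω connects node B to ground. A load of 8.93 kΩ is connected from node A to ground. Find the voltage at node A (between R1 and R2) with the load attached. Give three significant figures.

V ≈ 9.65 V

Below node A the series string R2+R3 = 995.0 Ω sits in parallel with the 8930 Ω load: 895.2 Ω.
V_A = 14.6 × 895.2/(459 + 895.2) = 9.65 V.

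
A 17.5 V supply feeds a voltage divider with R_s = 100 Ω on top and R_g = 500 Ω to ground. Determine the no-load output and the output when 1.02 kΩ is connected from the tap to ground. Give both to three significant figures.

Open-circuit: V = 17.5 × 500/(100 + 500) = 14.6 V.
With the load, R_g becomes R_g‖R_L = 335.5 Ω, so V = 17.5 × 335.5/435.5 = 13.5 V.

Unloaded: 14.6 V; loaded: 13.5 V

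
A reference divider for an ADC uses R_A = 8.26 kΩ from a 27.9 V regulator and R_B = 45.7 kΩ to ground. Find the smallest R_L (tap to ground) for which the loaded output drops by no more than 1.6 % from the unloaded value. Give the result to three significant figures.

R_L(min) ≈ 430 kΩ

Output resistance R_th = R_A‖R_B = (8.26 × 45.7)/53.96 = 6.996 kΩ.
The fractional drop is R_th/(R_th + R_L); requiring this ≤ 0.0160 gives R_L ≥ R_th(1/0.0160 − 1) = 6.996 × 61.50 = 430 kΩ.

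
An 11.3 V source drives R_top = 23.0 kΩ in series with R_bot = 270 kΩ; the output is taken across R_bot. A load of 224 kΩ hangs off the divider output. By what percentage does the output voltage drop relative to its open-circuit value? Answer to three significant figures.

Unloaded V = 11.3 × 270/293.0 = 10.413 V.
Loaded: R_bot‖R_L = 122.4 kΩ, giving V = 11.3 × 122.4/145.4 = 9.5129 V.
Drop = (10.413 − 9.5129) / 10.413 = 8.64 %.

8.64 %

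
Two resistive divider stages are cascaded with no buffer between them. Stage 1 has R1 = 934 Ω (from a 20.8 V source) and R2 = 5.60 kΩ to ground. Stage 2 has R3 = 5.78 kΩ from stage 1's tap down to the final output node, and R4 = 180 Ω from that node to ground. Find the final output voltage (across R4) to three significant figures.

V_out ≈ 0.475 V

Stage 2 presents R3+R4 = 5960 Ω as a load on stage 1's tap.
Stage 1's lower leg becomes R2‖(R3+R4) = 2887 Ω, so V_mid = 20.8 × 2887/3821 = 15.72 V.
Stage 2 is itself unloaded: V_out = V_mid × R4/(R3+R4) = 15.72 × 180/5960 = 0.475 V.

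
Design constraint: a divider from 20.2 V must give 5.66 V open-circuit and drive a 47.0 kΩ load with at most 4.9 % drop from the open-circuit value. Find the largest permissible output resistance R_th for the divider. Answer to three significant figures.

Loading drop = R_th/(R_th + R_L) ≤ 0.0490, so R_th ≤ R_L · ε/(1−ε) = 47.0 kΩ × 0.0490/0.9510 = 2.42 kΩ.
(Any R1, R2 with R2/(R1+R2) = 0.280 and R1‖R2 ≤ 2.42 kΩ will meet the spec.)

R_th ≤ 2.42 kΩ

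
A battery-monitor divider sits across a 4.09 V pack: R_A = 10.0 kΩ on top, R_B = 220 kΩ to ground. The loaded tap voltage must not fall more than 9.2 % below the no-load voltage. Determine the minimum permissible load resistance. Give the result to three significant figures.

Output resistance R_th = R_A‖R_B = (10.0 × 220)/230.0 = 9.565 kΩ.
The fractional drop is R_th/(R_th + R_L); requiring this ≤ 0.0920 gives R_L ≥ R_th(1/0.0920 − 1) = 9.565 × 9.870 = 94.4 kΩ.

R_L(min) ≈ 94.4 kΩ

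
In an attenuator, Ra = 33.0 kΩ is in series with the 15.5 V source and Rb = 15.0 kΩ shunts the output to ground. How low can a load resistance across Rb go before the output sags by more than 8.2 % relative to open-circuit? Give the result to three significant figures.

Output resistance R_th = Ra‖Rb = (33.0 × 15.0)/48.00 = 10.31 kΩ.
The fractional drop is R_th/(R_th + R_L); requiring this ≤ 0.0820 gives R_L ≥ R_th(1/0.0820 − 1) = 10.31 × 11.20 = 115 kΩ.

R_L(min) ≈ 115 kΩ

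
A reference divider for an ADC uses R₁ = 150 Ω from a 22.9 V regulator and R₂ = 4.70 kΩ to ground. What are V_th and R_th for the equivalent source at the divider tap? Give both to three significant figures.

V_th is the open-circuit tap voltage: 22.9 × 4700/(150 + 4700) = 22.2 V.
With the supply zeroed, R₁ and R₂ appear in parallel from the tap: R_th = R₁‖R₂ = (150 × 4700)/4850 = 145 Ω.

V_th = 22.2 V, R_th = 145 Ω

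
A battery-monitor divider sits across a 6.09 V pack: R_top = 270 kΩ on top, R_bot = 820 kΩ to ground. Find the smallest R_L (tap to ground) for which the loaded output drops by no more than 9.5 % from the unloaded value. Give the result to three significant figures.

R_L(min) ≈ 1.93 MΩ

Output resistance R_th = R_top‖R_bot = (270 × 820)/1090 = 203.1 kΩ.
The fractional drop is R_th/(R_th + R_L); requiring this ≤ 0.0950 gives R_L ≥ R_th(1/0.0950 − 1) = 203.1 × 9.526 = 1.93 MΩ.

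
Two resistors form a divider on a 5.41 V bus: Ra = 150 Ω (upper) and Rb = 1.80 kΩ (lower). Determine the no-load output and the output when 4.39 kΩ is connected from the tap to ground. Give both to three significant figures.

Open-circuit: V = 5.41 × 1800/(150 + 1800) = 4.99 V.
With the load, Rb becomes Rb‖R_L = 1277 Ω, so V = 5.41 × 1277/1427 = 4.84 V.

Unloaded: 4.99 V; loaded: 4.84 V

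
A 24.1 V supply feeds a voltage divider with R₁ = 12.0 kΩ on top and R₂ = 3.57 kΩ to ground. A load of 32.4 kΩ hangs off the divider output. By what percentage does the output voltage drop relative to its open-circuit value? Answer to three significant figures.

7.83 %

The divider's output (Thévenin) resistance is R₁‖R₂ = 2.751 kΩ.
Fractional drop under load = R_th/(R_th + R_L) = 2.751 / (2.751 + 32.4) = 0.07827.
So the output falls by 7.83 %.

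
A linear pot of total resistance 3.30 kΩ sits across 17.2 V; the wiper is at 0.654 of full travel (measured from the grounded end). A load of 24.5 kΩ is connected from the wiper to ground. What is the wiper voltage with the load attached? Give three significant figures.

The wiper splits the pot into (1−α)R = 1.142 kΩ above and αR = 2.158 kΩ below.
Lower section ‖ load = 1.983 kΩ.
V_wiper = 17.2 × 1.983/(1.142 + 1.983) = 10.9 V.

V ≈ 10.9 V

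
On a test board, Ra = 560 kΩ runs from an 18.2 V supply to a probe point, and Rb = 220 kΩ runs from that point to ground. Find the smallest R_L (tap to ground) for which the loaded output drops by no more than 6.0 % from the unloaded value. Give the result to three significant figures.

Output resistance R_th = Ra‖Rb = (560 × 220)/780.0 = 157.9 kΩ.
The fractional drop is R_th/(R_th + R_L); requiring this ≤ 0.0600 gives R_L ≥ R_th(1/0.0600 − 1) = 157.9 × 15.67 = 2.47 MΩ.

R_L(min) ≈ 2.47 MΩ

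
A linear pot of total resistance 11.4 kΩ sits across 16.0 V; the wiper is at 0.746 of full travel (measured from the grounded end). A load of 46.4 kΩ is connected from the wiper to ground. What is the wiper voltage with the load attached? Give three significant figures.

The wiper splits the pot into (1−α)R = 2.896 kΩ above and αR = 8.504 kΩ below.
Lower section ‖ load = 7.187 kΩ.
V_wiper = 16.0 × 7.187/(2.896 + 7.187) = 11.4 V.

V ≈ 11.4 V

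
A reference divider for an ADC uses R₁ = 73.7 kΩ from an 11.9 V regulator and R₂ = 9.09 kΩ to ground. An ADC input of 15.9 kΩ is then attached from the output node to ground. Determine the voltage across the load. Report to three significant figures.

The load sits in parallel with R₂: R₂‖R_L = (9.09 × 15.9) / (9.09 + 15.9) = 5.784 kΩ.
V_out = 11.9 × 5.784 / (73.7 + 5.784) = 11.9 × 5.784/79.48 = 0.866 V.

V_out ≈ 0.866 V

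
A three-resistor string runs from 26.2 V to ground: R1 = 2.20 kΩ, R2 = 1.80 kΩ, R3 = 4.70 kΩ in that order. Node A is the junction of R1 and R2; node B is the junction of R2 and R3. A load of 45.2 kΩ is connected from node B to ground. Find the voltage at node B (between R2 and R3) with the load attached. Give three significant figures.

At node B, R3 is in parallel with the load: R3‖R_L = 4.257 kΩ.
Below node A the resistance is R2 + (R3‖R_L) = 6.057 kΩ, so V_A = 26.2 × 6.057/8.257 = 19.22 V.
Then V_B = V_A × (R3‖R_L)/(R2 + R3‖R_L) = 19.22 × 4.257/6.057 = 13.5 V.

V ≈ 13.5 V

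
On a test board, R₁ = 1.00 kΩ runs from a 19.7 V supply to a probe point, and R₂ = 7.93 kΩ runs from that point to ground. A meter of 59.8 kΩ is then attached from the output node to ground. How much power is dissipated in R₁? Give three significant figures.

Total resistance from the source is R₁ + (R₂‖R_L) = 8.002 kΩ, so I = 19.7/8.002 kΩ = 2.462 mA.
P = I²·R₁ = (2.462 mA)² × 1.00 kΩ = 6.06 mW.

P ≈ 6.06 mW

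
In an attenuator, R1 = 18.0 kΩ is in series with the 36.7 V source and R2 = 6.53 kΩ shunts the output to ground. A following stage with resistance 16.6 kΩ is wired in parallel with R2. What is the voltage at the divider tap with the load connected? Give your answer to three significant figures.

V_out ≈ 7.58 V

The load sits in parallel with R2: R2‖R_L = (6.53 × 16.6) / (6.53 + 16.6) = 4.686 kΩ.
V_out = 36.7 × 4.686 / (18.0 + 4.686) = 36.7 × 4.686/22.69 = 7.58 V.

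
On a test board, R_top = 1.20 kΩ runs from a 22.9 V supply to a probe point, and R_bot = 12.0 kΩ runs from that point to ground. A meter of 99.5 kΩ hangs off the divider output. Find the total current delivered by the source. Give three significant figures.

I ≈ 1.92 mA

R_bot‖R_L = 10.71 kΩ, so the source sees R_top + R_bot‖R_L = 11.91 kΩ.
I = 22.9 V / 11.91 kΩ = 1.92 mA.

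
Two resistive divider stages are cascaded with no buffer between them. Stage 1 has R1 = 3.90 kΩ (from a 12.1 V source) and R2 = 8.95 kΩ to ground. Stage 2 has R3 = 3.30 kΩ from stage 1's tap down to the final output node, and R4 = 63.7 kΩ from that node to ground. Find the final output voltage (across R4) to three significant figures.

V_out ≈ 7.70 V

Stage 2 presents R3+R4 = 67.00 kΩ as a load on stage 1's tap.
Stage 1's lower leg becomes R2‖(R3+R4) = 7.895 kΩ, so V_mid = 12.1 × 7.895/11.80 = 8.099 V.
Stage 2 is itself unloaded: V_out = V_mid × R4/(R3+R4) = 8.099 × 63.7/67.00 = 7.70 V.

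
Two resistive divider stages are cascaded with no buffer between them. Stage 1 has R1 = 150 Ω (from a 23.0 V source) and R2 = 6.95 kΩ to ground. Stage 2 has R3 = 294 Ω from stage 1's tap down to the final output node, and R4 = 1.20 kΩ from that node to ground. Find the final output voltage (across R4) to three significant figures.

Stage 2 presents R3+R4 = 1494 Ω as a load on stage 1's tap.
Stage 1's lower leg becomes R2‖(R3+R4) = 1230 Ω, so V_mid = 23.0 × 1230/1380 = 20.50 V.
Stage 2 is itself unloaded: V_out = V_mid × R4/(R3+R4) = 20.50 × 1200/1494 = 16.5 V.

V_out ≈ 16.5 V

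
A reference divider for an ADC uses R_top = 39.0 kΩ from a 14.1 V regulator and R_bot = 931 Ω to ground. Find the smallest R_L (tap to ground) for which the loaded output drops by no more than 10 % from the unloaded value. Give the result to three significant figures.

R_L(min) ≈ 8.18 kΩ

Output resistance R_th = R_top‖R_bot = (39000 × 931)/39930 = 909.3 Ω.
The fractional drop is R_th/(R_th + R_L); requiring this ≤ 0.100 gives R_L ≥ R_th(1/0.100 − 1) = 909.3 × 9.000 = 8.18 kΩ.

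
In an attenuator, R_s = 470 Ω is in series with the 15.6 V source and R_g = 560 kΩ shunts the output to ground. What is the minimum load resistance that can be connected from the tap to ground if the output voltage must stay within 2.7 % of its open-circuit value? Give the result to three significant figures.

R_L(min) ≈ 16.9 kΩ

Output resistance R_th = R_s‖R_g = (470 × 560000)/560500 = 469.6 Ω.
The fractional drop is R_th/(R_th + R_L); requiring this ≤ 0.0270 gives R_L ≥ R_th(1/0.0270 − 1) = 469.6 × 36.04 = 16.9 kΩ.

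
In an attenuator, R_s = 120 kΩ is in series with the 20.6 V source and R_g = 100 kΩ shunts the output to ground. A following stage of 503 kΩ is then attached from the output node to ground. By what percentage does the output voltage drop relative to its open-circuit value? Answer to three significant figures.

The divider's output (Thévenin) resistance is R_s‖R_g = 54.55 kΩ.
Fractional drop under load = R_th/(R_th + R_L) = 54.55 / (54.55 + 503) = 0.09783.
So the output falls by 9.78 %.

9.78 %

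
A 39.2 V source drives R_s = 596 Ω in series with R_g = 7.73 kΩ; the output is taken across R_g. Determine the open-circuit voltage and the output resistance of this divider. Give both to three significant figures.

V_th = 36.4 V, R_th = 553 Ω

V_th is the open-circuit tap voltage: 39.2 × 7730/(596 + 7730) = 36.4 V.
With the supply zeroed, R_s and R_g appear in parallel from the tap: R_th = R_s‖R_g = (596 × 7730)/8326 = 553 Ω.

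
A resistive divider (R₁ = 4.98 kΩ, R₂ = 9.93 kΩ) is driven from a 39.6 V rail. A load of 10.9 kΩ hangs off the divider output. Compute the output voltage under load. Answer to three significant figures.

The load sits in parallel with R₂: R₂‖R_L = (9.93 × 10.9) / (9.93 + 10.9) = 5.196 kΩ.
V_out = 39.6 × 5.196 / (4.98 + 5.196) = 39.6 × 5.196/10.18 = 20.2 V.

V_out ≈ 20.2 V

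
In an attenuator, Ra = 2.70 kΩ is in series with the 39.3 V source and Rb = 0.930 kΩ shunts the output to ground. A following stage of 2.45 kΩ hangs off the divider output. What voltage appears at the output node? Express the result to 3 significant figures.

The load sits in parallel with Rb: Rb‖R_L = (930 × 2450) / (930 + 2450) = 674.1 Ω.
V_out = 39.3 × 674.1 / (2700 + 674.1) = 39.3 × 674.1/3374 = 7.85 V.
(Unloaded it would have been 10.1 V.)

V_out ≈ 7.85 V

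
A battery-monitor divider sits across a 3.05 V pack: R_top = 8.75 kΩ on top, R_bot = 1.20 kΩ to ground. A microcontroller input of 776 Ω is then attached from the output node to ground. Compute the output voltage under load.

V_out ≈ 0.156 V

The load sits in parallel with R_bot: R_bot‖R_L = (1200 × 776) / (1200 + 776) = 471.3 Ω.
V_out = 3.05 × 471.3 / (8750 + 471.3) = 3.05 × 471.3/9221 = 0.156 V.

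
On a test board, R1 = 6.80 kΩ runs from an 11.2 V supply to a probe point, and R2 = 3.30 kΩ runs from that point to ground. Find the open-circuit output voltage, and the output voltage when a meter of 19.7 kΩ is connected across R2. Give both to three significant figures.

Open-circuit: V = 11.2 × 3.30/(6.80 + 3.30) = 3.66 V.
With the load, R2 becomes R2‖R_L = 2.827 kΩ, so V = 11.2 × 2.827/9.627 = 3.29 V.

Unloaded: 3.66 V; loaded: 3.29 V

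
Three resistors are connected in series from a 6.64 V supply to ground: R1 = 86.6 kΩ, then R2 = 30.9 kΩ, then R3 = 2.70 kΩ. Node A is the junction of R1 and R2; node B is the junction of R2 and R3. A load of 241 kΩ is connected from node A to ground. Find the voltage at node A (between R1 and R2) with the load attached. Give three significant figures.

Below node A the series string R2+R3 = 33.60 kΩ sits in parallel with the 241 kΩ load: 29.49 kΩ.
V_A = 6.64 × 29.49/(86.6 + 29.49) = 1.69 V.

V ≈ 1.69 V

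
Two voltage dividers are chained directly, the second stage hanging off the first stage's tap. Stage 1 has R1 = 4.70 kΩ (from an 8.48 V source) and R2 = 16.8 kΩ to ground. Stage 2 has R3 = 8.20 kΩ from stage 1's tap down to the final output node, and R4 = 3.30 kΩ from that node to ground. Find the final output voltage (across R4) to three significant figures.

V_out ≈ 1.44 V

Stage 2 presents R3+R4 = 11.50 kΩ as a load on stage 1's tap.
Stage 1's lower leg becomes R2‖(R3+R4) = 6.827 kΩ, so V_mid = 8.48 × 6.827/11.53 = 5.022 V.
Stage 2 is itself unloaded: V_out = V_mid × R4/(R3+R4) = 5.022 × 3.30/11.50 = 1.44 V.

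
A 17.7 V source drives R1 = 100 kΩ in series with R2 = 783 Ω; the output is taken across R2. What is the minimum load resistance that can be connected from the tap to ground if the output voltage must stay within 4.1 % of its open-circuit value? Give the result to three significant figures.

R_L(min) ≈ 18.2 kΩ

Output resistance R_th = R1‖R2 = (100000 × 783)/100800 = 776.9 Ω.
The fractional drop is R_th/(R_th + R_L); requiring this ≤ 0.0410 gives R_L ≥ R_th(1/0.0410 − 1) = 776.9 × 23.39 = 18.2 kΩ.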